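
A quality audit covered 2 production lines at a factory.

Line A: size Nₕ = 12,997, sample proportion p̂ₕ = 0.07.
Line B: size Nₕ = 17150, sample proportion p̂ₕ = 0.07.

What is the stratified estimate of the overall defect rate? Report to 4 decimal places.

N = 12997 + 17150 = 30147.
Overall proportion = Σ (Nₕ/N)·p̂ₕ.
Σ Nₕp̂ₕ = 909.79 + 1200.5 = 2110.29.
2110.29 / 30147 = 0.07 → 0.0700.

0.0700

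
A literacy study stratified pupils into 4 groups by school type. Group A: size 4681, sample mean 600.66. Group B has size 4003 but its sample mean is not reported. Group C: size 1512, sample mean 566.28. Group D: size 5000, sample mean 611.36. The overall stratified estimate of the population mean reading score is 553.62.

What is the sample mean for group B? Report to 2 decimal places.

421.71

Σ Nₕx̄ₕ = N·μ, so 4003·x̄_B = 15196·553.62 − (4681·600.66 + 1512·566.28 + 5000·611.36).
= 8412809.52 − 6724704.82 = 1688104.7.
x̄_B = 1688104.7 / 4003 = 421.7099... → 421.71.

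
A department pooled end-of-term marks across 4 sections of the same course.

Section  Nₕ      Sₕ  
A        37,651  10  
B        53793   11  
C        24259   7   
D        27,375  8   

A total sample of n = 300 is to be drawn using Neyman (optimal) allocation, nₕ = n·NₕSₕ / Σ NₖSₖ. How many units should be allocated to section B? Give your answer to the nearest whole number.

Σ NₕSₕ = 37651·10 + 53793·11 + 24259·7 + 27375·8 = 1357046.
Share for B: 591723/1357046 = 0.43604.
n_B = 300 × 0.43604 = 130.811... → 131.

131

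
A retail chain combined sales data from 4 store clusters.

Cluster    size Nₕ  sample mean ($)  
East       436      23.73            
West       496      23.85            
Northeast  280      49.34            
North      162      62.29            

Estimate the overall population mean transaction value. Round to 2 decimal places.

33.54

x̄_st = (Σ Nₕx̄ₕ) / (Σ Nₕ) = (436·23.73 + 496·23.85 + 280·49.34 + 162·62.29) / 1374
= 46082.06 / 1374 = 33.5386... → 33.54.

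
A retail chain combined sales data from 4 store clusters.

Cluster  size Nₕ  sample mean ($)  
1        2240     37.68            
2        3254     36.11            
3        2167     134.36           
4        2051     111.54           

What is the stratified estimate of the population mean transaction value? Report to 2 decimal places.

x̄_st = (Σ Nₕx̄ₕ) / (Σ Nₕ) = (2240·37.68 + 3254·36.11 + 2167·134.36 + 2051·111.54) / 9712
= 721831.8 / 9712 = 74.3237... → 74.32.

74.32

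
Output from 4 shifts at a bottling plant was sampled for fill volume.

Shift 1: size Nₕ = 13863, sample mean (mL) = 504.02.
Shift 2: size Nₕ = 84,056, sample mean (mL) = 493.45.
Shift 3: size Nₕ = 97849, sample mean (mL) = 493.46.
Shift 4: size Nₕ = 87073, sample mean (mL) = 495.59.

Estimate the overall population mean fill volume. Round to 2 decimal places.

N = 282841; weights Wₕ = Nₕ/N = (0.0490, 0.2972, 0.3460, 0.3079).
x̄_st = Σ Wₕ·x̄ₕ = 0.0490·504.02 + 0.2972·493.45 + 0.3460·493.46 + 0.3079·495.59 ≈ 494.6303...
→ 494.63.

494.63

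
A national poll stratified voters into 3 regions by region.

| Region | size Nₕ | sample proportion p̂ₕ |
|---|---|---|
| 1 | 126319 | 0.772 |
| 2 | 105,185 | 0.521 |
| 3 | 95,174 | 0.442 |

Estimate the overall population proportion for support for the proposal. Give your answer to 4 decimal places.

0.5950

N = 126319 + 105185 + 95174 = 326678.
Overall proportion = Σ (Nₕ/N)·p̂ₕ.
Σ Nₕp̂ₕ = 97518.268 + 54801.385 + 42066.908 = 194386.561.
194386.561 / 326678 = 0.595040... → 0.5950.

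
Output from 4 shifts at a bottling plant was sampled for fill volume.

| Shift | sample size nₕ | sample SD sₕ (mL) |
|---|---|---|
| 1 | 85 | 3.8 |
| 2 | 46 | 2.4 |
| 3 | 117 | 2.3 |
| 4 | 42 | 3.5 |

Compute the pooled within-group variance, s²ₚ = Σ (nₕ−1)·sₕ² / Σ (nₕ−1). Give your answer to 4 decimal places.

9.0491

1: (85−1)·3.8² = 84·14.44 = 1212.96
2: (46−1)·2.4² = 45·5.76 = 259.2
3: (117−1)·2.3² = 116·5.29 = 613.64
4: (42−1)·3.5² = 41·12.25 = 502.25
Numerator = 2588.05; denominator = Σ(nₕ−1) = 286.
s²ₚ = 2588.05/286 = 9.049126... → 9.0491.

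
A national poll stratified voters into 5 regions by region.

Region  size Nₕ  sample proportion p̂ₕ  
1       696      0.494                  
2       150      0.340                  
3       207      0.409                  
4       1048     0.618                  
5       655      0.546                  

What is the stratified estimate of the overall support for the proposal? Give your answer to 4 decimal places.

0.5387

Wₕ = Nₕ/N with N = 2756: 0.2525, 0.0544, 0.0751, 0.3803, 0.2377.
p̂_st = 0.2525·0.494 + 0.0544·0.340 + 0.0751·0.409 + 0.3803·0.618 + 0.2377·0.546 ≈ 0.538745... → 0.5387.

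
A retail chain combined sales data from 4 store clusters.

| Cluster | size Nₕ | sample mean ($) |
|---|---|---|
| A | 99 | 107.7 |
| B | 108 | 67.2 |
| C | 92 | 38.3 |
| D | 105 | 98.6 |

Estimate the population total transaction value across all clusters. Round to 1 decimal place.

31796.5

A: 99·107.7 = 10662.3
B: 108·67.2 = 7257.6
C: 92·38.3 = 3523.6
D: 105·98.6 = 10353
τ̂ = Σ Nₕx̄ₕ = 31796.5.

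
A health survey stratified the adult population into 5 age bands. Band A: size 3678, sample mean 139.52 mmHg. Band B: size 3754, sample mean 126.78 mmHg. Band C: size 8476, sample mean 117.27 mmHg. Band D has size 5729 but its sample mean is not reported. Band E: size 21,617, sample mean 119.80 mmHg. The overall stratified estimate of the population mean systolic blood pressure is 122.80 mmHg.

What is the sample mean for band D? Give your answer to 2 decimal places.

128.96

N = 3678 + 3754 + 8476 + 5729 + 21617 = 43254.
Overall total = μ·N = 122.80·43254 = 5311591.2.
Subtract the known strata: 3678·139.52 + 3754·126.78 + 8476·117.27 + 21617·119.80 = 4572783.8.
Remaining total for band D: 5311591.2 − 4572783.8 = 738807.4.
Divide by its size: 738807.4 / 5729 = 128.9592... → 128.96.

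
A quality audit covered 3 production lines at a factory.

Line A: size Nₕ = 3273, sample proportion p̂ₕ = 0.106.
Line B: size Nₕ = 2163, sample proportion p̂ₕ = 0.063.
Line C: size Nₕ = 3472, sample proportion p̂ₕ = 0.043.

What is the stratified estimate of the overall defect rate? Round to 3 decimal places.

Wₕ = Nₕ/N with N = 8908: 0.3674, 0.2428, 0.3898.
p̂_st = 0.3674·0.106 + 0.2428·0.063 + 0.3898·0.043 ≈ 0.07100... → 0.071.

0.071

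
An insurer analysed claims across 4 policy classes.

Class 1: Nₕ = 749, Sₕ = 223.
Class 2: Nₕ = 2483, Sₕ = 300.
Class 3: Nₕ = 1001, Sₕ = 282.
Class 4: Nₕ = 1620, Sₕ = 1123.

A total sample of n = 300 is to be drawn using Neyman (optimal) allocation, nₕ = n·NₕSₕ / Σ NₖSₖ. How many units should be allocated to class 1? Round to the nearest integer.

17

Σ NₕSₕ = 749·223 + 2483·300 + 1001·282 + 1620·1123 = 3013469.
Share for 1: 167027/3013469 = 0.05543.
n_1 = 300 × 0.05543 = 16.628... → 17.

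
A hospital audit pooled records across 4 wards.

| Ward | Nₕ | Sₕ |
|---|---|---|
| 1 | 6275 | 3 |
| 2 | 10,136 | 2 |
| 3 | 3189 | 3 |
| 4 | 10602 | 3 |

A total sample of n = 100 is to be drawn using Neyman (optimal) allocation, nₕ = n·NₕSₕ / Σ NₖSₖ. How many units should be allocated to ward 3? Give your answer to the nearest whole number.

12

1: NₕSₕ = 6275·3 = 18825
2: NₕSₕ = 10136·2 = 20272
3: NₕSₕ = 3189·3 = 9567
4: NₕSₕ = 10602·3 = 31806
Σ NₕSₕ = 80470.
n_3 = 100·9567/80470 = 11.889... → 12.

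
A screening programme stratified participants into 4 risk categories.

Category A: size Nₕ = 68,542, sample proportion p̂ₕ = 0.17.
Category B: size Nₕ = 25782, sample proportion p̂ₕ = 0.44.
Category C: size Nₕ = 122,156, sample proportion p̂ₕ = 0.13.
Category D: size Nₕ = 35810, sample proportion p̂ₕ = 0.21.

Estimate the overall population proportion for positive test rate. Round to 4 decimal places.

0.1839

N = 68542 + 25782 + 122156 + 35810 = 252290.
Overall proportion = Σ (Nₕ/N)·p̂ₕ.
Σ Nₕp̂ₕ = 11652.14 + 11344.08 + 15880.28 + 7520.1 = 46396.6.
46396.6 / 252290 = 0.183902... → 0.1839.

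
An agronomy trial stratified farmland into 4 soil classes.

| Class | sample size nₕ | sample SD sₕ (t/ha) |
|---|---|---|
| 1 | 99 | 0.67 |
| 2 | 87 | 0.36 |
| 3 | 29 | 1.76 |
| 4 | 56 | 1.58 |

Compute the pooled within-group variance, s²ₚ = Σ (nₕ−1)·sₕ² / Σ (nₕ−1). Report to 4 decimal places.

1.0456

Degrees of freedom: 98 + 86 + 28 + 55 = 267.
Σ(nₕ−1)sₕ² = 98·0.4489 + 86·0.1296 + 28·3.0976 + 55·2.4964 = 279.1726.
s²ₚ = 279.1726 / 267 = 1.045590... → 1.0456.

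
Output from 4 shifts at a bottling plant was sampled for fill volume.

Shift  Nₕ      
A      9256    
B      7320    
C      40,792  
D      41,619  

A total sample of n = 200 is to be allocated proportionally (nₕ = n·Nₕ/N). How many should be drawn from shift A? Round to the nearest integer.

19

Share of shift A = 9256/98987 = 0.09351.
Allocate 200 × 0.09351 = 18.701... → 19.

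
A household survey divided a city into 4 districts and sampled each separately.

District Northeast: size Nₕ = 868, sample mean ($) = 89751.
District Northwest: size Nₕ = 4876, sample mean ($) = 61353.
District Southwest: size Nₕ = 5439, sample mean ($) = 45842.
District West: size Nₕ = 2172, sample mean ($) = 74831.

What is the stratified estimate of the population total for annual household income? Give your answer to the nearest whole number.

788928666

Population total = Σ Nₕ·x̄ₕ (each stratum's size times its mean).
868·89751 + 4876·61353 + 5439·45842 + 2172·74831 = 77903868 + 299157228 + 249334638 + 162532932 = 788928666.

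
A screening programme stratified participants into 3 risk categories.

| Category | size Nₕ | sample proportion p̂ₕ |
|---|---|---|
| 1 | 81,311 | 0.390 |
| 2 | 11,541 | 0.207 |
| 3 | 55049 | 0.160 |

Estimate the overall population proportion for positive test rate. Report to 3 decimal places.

0.290

N = 81311 + 11541 + 55049 = 147901.
Overall proportion = Σ (Nₕ/N)·p̂ₕ.
Σ Nₕp̂ₕ = 31711.29 + 2388.987 + 8807.84 = 42908.117.
42908.117 / 147901 = 0.29011... → 0.290.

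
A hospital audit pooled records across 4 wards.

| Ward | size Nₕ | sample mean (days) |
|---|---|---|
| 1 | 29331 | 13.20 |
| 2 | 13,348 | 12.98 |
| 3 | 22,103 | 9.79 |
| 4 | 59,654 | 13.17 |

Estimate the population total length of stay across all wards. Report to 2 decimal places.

1562457.79

1: 29331·13.20 = 387169.2
2: 13348·12.98 = 173257.04
3: 22103·9.79 = 216388.37
4: 59654·13.17 = 785643.18
τ̂ = Σ Nₕx̄ₕ = 1562457.79.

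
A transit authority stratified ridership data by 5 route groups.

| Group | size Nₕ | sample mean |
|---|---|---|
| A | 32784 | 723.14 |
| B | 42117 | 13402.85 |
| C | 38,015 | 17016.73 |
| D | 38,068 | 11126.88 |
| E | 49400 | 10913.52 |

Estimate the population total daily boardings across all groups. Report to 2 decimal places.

A: 32784·723.14 = 23707421.76
B: 42117·13402.85 = 564487833.45
C: 38015·17016.73 = 646890990.95
D: 38068·11126.88 = 423578067.84
E: 49400·10913.52 = 539127888
τ̂ = Σ Nₕx̄ₕ = 2197792202.00.

2197792202.00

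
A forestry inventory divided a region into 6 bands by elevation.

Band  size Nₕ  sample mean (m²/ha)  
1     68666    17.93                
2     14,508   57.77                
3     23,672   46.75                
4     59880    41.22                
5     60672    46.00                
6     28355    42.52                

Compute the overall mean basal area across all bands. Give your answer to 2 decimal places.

N = 255753; weights Wₕ = Nₕ/N = (0.2685, 0.0567, 0.0926, 0.2341, 0.2372, 0.1109).
x̄_st = Σ Wₕ·x̄ₕ = 0.2685·17.93 + 0.0567·57.77 + 0.0926·46.75 + 0.2341·41.22 + 0.2372·46.00 + 0.1109·42.52 ≈ 37.6957...
→ 37.70.

37.70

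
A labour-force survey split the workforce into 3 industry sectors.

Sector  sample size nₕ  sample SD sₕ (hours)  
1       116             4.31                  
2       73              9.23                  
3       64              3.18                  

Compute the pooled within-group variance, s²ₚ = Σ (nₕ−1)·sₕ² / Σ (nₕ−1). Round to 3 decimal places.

35.629

Degrees of freedom: 115 + 72 + 63 = 250.
Σ(nₕ−1)sₕ² = 115·18.5761 + 72·85.1929 + 63·10.1124 = 8907.2215.
s²ₚ = 8907.2215 / 250 = 35.62889... → 35.629.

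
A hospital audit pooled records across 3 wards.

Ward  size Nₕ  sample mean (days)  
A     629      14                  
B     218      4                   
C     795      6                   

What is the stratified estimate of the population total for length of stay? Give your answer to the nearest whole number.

14448

Estimate total by summing Nₕ·x̄ₕ over strata.
629·14 + 218·4 + 795·6 = 8806 + 872 + 4770 = 14448.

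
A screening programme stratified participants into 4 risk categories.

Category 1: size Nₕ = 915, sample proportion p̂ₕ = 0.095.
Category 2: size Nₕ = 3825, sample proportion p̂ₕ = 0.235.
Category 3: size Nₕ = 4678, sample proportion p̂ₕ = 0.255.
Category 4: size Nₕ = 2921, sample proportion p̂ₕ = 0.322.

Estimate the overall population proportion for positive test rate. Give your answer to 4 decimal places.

0.2528

Wₕ = Nₕ/N with N = 12339: 0.0742, 0.3100, 0.3791, 0.2367.
p̂_st = 0.0742·0.095 + 0.3100·0.235 + 0.3791·0.255 + 0.2367·0.322 ≈ 0.252796... → 0.2528.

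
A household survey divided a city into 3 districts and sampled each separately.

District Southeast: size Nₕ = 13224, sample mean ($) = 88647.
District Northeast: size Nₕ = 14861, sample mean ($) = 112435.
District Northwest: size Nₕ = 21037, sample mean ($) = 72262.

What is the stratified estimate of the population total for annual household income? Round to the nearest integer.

Estimate total by summing Nₕ·x̄ₕ over strata.
13224·88647 + 14861·112435 + 21037·72262 = 1172267928 + 1670896535 + 1520175694 = 4363340157.

4363340157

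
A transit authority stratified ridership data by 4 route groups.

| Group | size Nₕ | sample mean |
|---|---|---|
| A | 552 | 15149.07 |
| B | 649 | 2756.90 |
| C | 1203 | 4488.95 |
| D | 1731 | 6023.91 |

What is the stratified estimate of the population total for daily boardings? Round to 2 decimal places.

25979109.80

Population total = Σ Nₕ·x̄ₕ (each stratum's size times its mean).
552·15149.07 + 649·2756.90 + 1203·4488.95 + 1731·6023.91 = 8362286.64 + 1789228.1 + 5400206.85 + 10427388.21 = 25979109.80.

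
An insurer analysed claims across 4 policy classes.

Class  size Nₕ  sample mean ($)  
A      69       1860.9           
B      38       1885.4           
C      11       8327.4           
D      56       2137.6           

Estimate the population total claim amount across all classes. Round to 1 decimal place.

A: 69·1860.9 = 128402.1
B: 38·1885.4 = 71645.2
C: 11·8327.4 = 91601.4
D: 56·2137.6 = 119705.6
τ̂ = Σ Nₕx̄ₕ = 411354.3.

411354.3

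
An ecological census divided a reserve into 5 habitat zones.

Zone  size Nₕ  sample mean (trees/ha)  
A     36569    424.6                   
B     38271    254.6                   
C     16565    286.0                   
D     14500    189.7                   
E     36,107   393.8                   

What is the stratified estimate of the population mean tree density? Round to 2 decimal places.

x̄_st = (Σ Nₕx̄ₕ) / (Σ Nₕ) = (36569·424.6 + 38271·254.6 + 16565·286.0 + 14500·189.7 + 36107·393.8) / 142012
= 46978170.6 / 142012 = 330.8042... → 330.80.

330.80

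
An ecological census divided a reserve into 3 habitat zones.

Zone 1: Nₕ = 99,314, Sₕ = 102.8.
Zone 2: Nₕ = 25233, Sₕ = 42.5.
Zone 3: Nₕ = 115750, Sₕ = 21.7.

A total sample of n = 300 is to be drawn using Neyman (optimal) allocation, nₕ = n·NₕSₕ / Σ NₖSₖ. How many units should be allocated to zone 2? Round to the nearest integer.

23

Σ NₕSₕ = 99314·102.8 + 25233·42.5 + 115750·21.7 = 13793656.7.
Share for 2: 1072402.5/13793656.7 = 0.07775.
n_2 = 300 × 0.07775 = 23.324... → 23.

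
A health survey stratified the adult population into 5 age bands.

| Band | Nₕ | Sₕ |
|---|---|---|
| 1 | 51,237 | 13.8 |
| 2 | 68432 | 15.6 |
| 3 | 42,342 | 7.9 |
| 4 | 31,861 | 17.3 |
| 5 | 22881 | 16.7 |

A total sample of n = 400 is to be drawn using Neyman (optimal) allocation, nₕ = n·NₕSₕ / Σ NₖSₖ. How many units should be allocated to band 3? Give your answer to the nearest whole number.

1: NₕSₕ = 51237·13.8 = 707070.6
2: NₕSₕ = 68432·15.6 = 1067539.2
3: NₕSₕ = 42342·7.9 = 334501.8
4: NₕSₕ = 31861·17.3 = 551195.3
5: NₕSₕ = 22881·16.7 = 382112.7
Σ NₕSₕ = 3042419.6.
n_3 = 400·334501.8/3042419.6 = 43.978... → 44.

44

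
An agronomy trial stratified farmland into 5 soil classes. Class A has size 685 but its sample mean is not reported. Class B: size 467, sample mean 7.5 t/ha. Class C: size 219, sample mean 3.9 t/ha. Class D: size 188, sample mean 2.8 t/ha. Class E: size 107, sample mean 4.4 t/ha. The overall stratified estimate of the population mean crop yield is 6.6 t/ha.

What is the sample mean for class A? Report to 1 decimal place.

8.2

Σ Nₕx̄ₕ = N·μ, so 685·x̄_A = 1666·6.6 − (467·7.5 + 219·3.9 + 188·2.8 + 107·4.4).
= 10995.6 − 5353.8 = 5641.8.
x̄_A = 5641.8 / 685 = 8.236... → 8.2.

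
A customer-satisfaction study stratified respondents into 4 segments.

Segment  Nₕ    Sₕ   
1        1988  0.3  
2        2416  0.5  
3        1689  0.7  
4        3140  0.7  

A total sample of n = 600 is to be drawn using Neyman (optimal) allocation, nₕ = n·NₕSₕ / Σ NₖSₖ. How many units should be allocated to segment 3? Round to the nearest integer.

137

Σ NₕSₕ = 1988·0.3 + 2416·0.5 + 1689·0.7 + 3140·0.7 = 5184.7.
Share for 3: 1182.3/5184.7 = 0.22804.
n_3 = 600 × 0.22804 = 136.822... → 137.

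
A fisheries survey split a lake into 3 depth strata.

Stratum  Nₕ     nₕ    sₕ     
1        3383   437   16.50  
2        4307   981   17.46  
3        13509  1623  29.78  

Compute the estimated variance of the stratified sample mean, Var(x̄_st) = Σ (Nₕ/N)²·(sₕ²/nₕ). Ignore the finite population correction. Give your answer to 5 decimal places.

0.25059

N = 21199; Wₕ = Nₕ/N.
stratum 1: (3383/21199)²·16.50²/437 = 0.01586572
stratum 2: (4307/21199)²·17.46²/981 = 0.01282739
stratum 3: (13509/21199)²·29.78²/1623 = 0.22189449
Sum = 0.25058760 → 0.25059.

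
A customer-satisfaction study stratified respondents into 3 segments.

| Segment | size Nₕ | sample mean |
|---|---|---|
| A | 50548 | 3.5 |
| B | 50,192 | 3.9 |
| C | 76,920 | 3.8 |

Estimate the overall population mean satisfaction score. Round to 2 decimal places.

N = 50548 + 50192 + 76920 = 177660.
Overall mean = Σ (Nₕ/N)·x̄ₕ — weight by population share, not a simple average.
Σ Nₕx̄ₕ = 50548·3.5 + 50192·3.9 + 76920·3.8 = 176918 + 195748.8 + 292296 = 664962.8.
Divide by N: 664962.8 / 177660 = 3.7429... → 3.74.

3.74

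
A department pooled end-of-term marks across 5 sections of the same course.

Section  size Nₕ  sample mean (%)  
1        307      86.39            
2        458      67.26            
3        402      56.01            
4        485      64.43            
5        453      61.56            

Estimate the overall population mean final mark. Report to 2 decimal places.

66.02

N = 307 + 458 + 402 + 485 + 453 = 2105.
Weight each subgroup mean by Nₕ/N and sum.
Σ Nₕx̄ₕ = 307·86.39 + 458·67.26 + 402·56.01 + 485·64.43 + 453·61.56 = 26521.73 + 30805.08 + 22516.02 + 31248.55 + 27886.68 = 138978.06.
Divide by N: 138978.06 / 2105 = 66.0228... → 66.02.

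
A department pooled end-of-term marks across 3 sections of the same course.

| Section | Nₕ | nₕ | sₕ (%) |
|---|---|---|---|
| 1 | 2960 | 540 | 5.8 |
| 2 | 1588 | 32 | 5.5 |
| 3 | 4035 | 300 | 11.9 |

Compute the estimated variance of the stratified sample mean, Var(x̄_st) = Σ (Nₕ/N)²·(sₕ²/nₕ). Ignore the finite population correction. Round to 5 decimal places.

N = 8583; Wₕ = Nₕ/N.
section 1: (2960/8583)²·5.8²/540 = 0.00740913
section 2: (1588/8583)²·5.5²/32 = 0.03235923
section 3: (4035/8583)²·11.9²/300 = 0.10432335
Sum = 0.14409171 → 0.14409.

0.14409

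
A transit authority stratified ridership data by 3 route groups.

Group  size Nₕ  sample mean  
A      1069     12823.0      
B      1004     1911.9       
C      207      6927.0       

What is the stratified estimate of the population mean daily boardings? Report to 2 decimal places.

x̄_st = (Σ Nₕx̄ₕ) / (Σ Nₕ) = (1069·12823.0 + 1004·1911.9 + 207·6927.0) / 2280
= 17061223.6 / 2280 = 7482.9928... → 7482.99.

7482.99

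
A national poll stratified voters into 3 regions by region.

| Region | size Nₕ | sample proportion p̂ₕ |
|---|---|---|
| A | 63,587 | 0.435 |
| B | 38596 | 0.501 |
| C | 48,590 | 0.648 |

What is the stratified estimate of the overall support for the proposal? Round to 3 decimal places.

N = 63587 + 38596 + 48590 = 150773.
Overall proportion = Σ (Nₕ/N)·p̂ₕ.
Σ Nₕp̂ₕ = 27660.345 + 19336.596 + 31486.32 = 78483.261.
78483.261 / 150773 = 0.52054... → 0.521.

0.521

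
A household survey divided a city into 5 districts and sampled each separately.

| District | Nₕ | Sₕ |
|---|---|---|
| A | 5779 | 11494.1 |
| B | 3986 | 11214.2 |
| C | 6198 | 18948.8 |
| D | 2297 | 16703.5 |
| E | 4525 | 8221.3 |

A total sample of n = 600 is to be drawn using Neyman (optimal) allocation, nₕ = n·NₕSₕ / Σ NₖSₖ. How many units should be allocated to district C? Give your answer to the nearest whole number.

232

Σ NₕSₕ = 5779·11494.1 + 3986·11214.2 + 6198·18948.8 + 2297·16703.5 + 4525·8221.3 = 304138189.5.
Share for C: 117444662.4/304138189.5 = 0.38616.
n_C = 600 × 0.38616 = 231.693... → 232.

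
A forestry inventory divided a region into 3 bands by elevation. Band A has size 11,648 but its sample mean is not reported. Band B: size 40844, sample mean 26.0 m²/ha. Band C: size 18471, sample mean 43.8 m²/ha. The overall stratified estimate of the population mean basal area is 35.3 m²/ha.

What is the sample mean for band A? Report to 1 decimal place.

N = 11648 + 40844 + 18471 = 70963.
Overall total = μ·N = 35.3·70963 = 2504993.9.
Subtract the known strata: 40844·26.0 + 18471·43.8 = 1870973.8.
Remaining total for band A: 2504993.9 − 1870973.8 = 634020.1.
Divide by its size: 634020.1 / 11648 = 54.432... → 54.4.

54.4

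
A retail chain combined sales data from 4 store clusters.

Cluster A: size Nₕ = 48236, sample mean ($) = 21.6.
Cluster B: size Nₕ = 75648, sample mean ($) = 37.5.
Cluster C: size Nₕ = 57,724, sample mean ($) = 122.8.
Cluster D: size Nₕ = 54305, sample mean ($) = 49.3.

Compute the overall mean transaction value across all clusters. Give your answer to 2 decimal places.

N = 48236 + 75648 + 57724 + 54305 = 235913.
Overall mean = Σ (Nₕ/N)·x̄ₕ — weight by population share, not a simple average.
Σ Nₕx̄ₕ = 48236·21.6 + 75648·37.5 + 57724·122.8 + 54305·49.3 = 1041897.6 + 2836800 + 7088507.2 + 2677236.5 = 13644441.3.
Divide by N: 13644441.3 / 235913 = 57.8368... → 57.84.

57.84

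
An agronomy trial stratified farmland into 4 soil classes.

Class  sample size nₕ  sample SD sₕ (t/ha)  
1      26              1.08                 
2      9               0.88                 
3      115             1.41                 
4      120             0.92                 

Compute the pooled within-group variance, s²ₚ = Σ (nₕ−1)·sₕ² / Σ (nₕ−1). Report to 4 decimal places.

1.3636

Degrees of freedom: 25 + 8 + 114 + 119 = 266.
Σ(nₕ−1)sₕ² = 25·1.1664 + 8·0.7744 + 114·1.9881 + 119·0.8464 = 362.7202.
s²ₚ = 362.7202 / 266 = 1.363610... → 1.3636.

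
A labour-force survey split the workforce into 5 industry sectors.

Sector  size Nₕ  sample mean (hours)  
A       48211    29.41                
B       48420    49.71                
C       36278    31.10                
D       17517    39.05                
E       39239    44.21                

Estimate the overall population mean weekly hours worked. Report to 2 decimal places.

N = 48211 + 48420 + 36278 + 17517 + 39239 = 189665.
Overall mean = Σ (Nₕ/N)·x̄ₕ — weight by population share, not a simple average.
Σ Nₕx̄ₕ = 48211·29.41 + 48420·49.71 + 36278·31.10 + 17517·39.05 + 39239·44.21 = 1417885.51 + 2406958.2 + 1128245.8 + 684038.85 + 1734756.19 = 7371884.55.
Divide by N: 7371884.55 / 189665 = 38.8679... → 38.87.

38.87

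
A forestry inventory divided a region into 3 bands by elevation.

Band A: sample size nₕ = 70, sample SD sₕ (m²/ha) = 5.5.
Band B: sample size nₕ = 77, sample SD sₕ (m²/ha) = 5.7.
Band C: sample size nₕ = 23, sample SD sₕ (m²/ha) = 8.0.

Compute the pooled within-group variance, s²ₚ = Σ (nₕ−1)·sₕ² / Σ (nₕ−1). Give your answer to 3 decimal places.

Degrees of freedom: 69 + 76 + 22 = 167.
Σ(nₕ−1)sₕ² = 69·30.25 + 76·32.49 + 22·64 = 5964.49.
s²ₚ = 5964.49 / 167 = 35.71551... → 35.716.

35.716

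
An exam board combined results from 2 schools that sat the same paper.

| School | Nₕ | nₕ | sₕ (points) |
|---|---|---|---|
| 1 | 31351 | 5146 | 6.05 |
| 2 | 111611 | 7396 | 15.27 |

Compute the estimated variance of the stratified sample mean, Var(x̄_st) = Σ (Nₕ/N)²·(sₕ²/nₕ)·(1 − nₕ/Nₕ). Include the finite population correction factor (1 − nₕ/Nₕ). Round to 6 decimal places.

0.018228

N = 142962; Wₕ = Nₕ/N.
school 1: (31351/142962)²·6.05²/5146·(1 − 5146/31351) = 0.000285914
school 2: (111611/142962)²·15.27²/7396·(1 − 7396/111611) = 0.017942261
Sum = 0.018228175 → 0.018228.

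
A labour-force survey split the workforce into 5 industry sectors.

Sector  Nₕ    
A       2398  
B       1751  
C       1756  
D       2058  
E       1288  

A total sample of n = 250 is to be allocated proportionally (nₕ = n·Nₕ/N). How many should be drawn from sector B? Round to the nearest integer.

N = 2398 + 1751 + 1756 + 2058 + 1288 = 9251.
n_B = 250·1751/9251 = 47.319... → 47.

47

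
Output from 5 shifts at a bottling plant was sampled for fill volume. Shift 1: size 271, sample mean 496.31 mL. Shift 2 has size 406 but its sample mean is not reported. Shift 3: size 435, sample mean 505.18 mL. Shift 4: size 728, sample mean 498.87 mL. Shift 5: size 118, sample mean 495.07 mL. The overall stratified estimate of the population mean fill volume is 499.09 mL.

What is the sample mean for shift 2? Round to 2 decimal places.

495.98

Σ Nₕx̄ₕ = N·μ, so 406·x̄_2 = 1958·499.09 − (271·496.31 + 435·505.18 + 728·498.87 + 118·495.07).
= 977218.22 − 775848.93 = 201369.29.
x̄_2 = 201369.29 / 406 = 495.9835... → 495.98.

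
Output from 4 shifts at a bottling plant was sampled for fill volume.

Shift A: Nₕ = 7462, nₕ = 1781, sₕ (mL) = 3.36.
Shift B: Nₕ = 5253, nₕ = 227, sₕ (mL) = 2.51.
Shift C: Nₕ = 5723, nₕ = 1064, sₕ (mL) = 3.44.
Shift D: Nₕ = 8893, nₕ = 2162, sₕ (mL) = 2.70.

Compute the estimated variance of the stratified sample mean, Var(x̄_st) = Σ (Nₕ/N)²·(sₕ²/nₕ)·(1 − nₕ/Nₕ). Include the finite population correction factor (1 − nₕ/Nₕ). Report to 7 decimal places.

0.0020079

N = 27331; Wₕ = Nₕ/N.
shift A: (7462/27331)²·3.36²/1781·(1 − 1781/7462) = 0.0003597358
shift B: (5253/27331)²·2.51²/227·(1 − 227/5253) = 0.0009809354
shift C: (5723/27331)²·3.44²/1064·(1 − 1064/5723) = 0.0003969910
shift D: (8893/27331)²·2.70²/2162·(1 − 2162/8893) = 0.0002702021
Sum = 0.0020078643 → 0.0020079.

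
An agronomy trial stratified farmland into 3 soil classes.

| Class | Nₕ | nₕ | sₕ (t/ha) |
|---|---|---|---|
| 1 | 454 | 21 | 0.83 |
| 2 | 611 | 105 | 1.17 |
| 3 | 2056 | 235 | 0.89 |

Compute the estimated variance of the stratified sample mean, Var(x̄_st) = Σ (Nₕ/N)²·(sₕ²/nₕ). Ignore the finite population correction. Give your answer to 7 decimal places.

N = 3121. Term for each stratum: Wₕ²sₕ²/nₕ.
Var(x̄_st) = 0.0006941624 + 0.0004996631 + 0.0014627525 = 0.0026565779 → 0.0026566.

0.0026566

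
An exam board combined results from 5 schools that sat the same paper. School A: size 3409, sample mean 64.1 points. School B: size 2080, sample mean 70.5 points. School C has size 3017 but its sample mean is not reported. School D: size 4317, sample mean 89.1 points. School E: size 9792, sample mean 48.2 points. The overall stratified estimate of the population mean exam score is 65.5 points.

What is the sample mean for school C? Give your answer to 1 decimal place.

N = 3409 + 2080 + 3017 + 4317 + 9792 = 22615.
Overall total = μ·N = 65.5·22615 = 1481282.5.
Subtract the known strata: 3409·64.1 + 2080·70.5 + 4317·89.1 + 9792·48.2 = 1221776.
Remaining total for school C: 1481282.5 − 1221776 = 259506.5.
Divide by its size: 259506.5 / 3017 = 86.015... → 86.0.

86.0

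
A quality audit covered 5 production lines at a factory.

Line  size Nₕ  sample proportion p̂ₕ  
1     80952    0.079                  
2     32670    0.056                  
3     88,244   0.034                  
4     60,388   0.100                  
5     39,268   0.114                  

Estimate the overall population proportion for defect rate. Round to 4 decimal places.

N = 80952 + 32670 + 88244 + 60388 + 39268 = 301522.
Overall proportion = Σ (Nₕ/N)·p̂ₕ.
Σ Nₕp̂ₕ = 6395.208 + 1829.52 + 3000.296 + 6038.8 + 4476.552 = 21740.376.
21740.376 / 301522 = 0.072102... → 0.0721.

0.0721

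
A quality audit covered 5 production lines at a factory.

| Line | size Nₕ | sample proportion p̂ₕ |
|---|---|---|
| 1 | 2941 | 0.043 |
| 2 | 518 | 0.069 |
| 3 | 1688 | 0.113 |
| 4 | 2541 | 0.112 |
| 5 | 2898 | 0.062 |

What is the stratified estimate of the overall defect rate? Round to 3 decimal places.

Wₕ = Nₕ/N with N = 10586: 0.2778, 0.0489, 0.1595, 0.2400, 0.2738.
p̂_st = 0.2778·0.043 + 0.0489·0.069 + 0.1595·0.113 + 0.2400·0.112 + 0.2738·0.062 ≈ 0.07720... → 0.077.

0.077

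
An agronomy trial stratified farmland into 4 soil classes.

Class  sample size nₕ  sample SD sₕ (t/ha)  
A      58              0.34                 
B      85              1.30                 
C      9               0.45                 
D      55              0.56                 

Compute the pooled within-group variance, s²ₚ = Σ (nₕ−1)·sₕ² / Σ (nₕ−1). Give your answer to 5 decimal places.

0.82317

Degrees of freedom: 57 + 84 + 8 + 54 = 203.
Σ(nₕ−1)sₕ² = 57·0.1156 + 84·1.69 + 8·0.2025 + 54·0.3136 = 167.1036.
s²ₚ = 167.1036 / 203 = 0.8231704... → 0.82317.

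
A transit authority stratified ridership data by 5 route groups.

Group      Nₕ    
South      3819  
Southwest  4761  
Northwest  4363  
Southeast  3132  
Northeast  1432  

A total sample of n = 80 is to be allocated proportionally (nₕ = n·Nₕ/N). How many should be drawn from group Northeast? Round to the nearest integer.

7

N = 3819 + 4761 + 4363 + 3132 + 1432 = 17507.
n_Northeast = 80·1432/17507 = 6.544... → 7.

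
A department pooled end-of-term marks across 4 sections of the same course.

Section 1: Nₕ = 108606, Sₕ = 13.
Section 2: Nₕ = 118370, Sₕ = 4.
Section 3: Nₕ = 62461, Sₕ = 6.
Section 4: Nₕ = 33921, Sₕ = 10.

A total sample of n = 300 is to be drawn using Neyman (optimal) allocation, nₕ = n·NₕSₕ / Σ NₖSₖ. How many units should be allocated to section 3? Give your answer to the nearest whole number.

Σ NₕSₕ = 108606·13 + 118370·4 + 62461·6 + 33921·10 = 2599334.
Share for 3: 374766/2599334 = 0.14418.
n_3 = 300 × 0.14418 = 43.253... → 43.

43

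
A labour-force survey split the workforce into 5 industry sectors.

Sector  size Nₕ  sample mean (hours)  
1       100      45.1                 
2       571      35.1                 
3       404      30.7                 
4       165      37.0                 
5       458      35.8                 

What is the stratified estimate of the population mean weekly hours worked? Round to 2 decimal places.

35.02

x̄_st = (Σ Nₕx̄ₕ) / (Σ Nₕ) = (100·45.1 + 571·35.1 + 404·30.7 + 165·37.0 + 458·35.8) / 1698
= 59456.3 / 1698 = 35.0155... → 35.02.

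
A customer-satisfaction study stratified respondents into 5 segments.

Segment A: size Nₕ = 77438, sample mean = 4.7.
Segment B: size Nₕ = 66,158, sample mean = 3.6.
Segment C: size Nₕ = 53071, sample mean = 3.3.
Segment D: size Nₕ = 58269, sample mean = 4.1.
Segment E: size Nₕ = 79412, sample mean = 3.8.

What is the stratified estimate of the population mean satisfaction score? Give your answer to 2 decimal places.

N = 334348; weights Wₕ = Nₕ/N = (0.2316, 0.1979, 0.1587, 0.1743, 0.2375).
x̄_st = Σ Wₕ·x̄ₕ = 0.2316·4.7 + 0.1979·3.6 + 0.1587·3.3 + 0.1743·4.1 + 0.2375·3.8 ≈ 3.9418...
→ 3.94.

3.94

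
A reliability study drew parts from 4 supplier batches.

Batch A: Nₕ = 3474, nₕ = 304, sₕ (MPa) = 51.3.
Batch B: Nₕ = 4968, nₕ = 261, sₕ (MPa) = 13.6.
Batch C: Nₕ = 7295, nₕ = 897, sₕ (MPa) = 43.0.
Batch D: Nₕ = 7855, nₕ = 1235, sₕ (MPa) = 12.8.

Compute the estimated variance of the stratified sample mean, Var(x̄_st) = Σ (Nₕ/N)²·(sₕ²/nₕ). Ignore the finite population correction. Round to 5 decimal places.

0.43093

N = 23592. Term for each stratum: Wₕ²sₕ²/nₕ.
Var(x̄_st) = 0.18771166 + 0.03142469 + 0.19709043 + 0.01470672 = 0.43093350 → 0.43093.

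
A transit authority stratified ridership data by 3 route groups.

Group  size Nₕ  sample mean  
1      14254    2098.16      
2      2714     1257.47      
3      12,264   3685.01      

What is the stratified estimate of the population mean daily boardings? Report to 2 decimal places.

2685.85

N = 29232; weights Wₕ = Nₕ/N = (0.4876, 0.0928, 0.4195).
x̄_st = Σ Wₕ·x̄ₕ = 0.4876·2098.16 + 0.0928·1257.47 + 0.4195·3685.01 ≈ 2685.8548...
→ 2685.85.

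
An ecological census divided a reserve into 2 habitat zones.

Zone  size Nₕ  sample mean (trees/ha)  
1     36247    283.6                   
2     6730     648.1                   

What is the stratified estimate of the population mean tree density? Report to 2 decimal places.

340.68

N = 42977; weights Wₕ = Nₕ/N = (0.8434, 0.1566).
x̄_st = Σ Wₕ·x̄ₕ = 0.8434·283.6 + 0.1566·648.1 ≈ 340.6790...
→ 340.68.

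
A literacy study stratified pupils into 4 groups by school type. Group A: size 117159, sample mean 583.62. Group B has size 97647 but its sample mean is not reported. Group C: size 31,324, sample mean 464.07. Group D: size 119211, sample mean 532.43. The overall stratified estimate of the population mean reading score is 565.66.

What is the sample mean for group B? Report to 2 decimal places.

617.27

Σ Nₕx̄ₕ = N·μ, so 97647·x̄_B = 365341·565.66 − (117159·583.62 + 31324·464.07 + 119211·532.43).
= 206658790.06 − 146384376.99 = 60274413.07.
x̄_B = 60274413.07 / 97647 = 617.2685... → 617.27.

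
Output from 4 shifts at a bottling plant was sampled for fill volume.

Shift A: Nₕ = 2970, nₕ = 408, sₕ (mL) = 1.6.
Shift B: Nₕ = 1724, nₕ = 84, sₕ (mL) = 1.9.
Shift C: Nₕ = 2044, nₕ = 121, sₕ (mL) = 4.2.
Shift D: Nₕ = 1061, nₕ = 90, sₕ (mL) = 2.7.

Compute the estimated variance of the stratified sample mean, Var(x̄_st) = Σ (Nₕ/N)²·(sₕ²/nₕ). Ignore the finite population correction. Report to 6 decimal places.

0.014523

N = 7799; Wₕ = Nₕ/N.
shift A: (2970/7799)²·1.6²/408 = 0.000909944
shift B: (1724/7799)²·1.9²/84 = 0.002100026
shift C: (2044/7799)²·4.2²/121 = 0.010013759
shift D: (1061/7799)²·2.7²/90 = 0.001499125
Sum = 0.014522855 → 0.014523.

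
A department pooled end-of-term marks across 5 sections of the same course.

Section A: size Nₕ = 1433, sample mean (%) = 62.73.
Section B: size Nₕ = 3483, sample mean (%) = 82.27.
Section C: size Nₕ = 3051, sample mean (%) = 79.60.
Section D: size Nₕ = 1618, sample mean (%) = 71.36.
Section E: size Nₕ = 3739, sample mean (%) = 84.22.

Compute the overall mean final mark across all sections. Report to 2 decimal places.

N = 13324; weights Wₕ = Nₕ/N = (0.1076, 0.2614, 0.2290, 0.1214, 0.2806).
x̄_st = Σ Wₕ·x̄ₕ = 0.1076·62.73 + 0.2614·82.27 + 0.2290·79.60 + 0.1214·71.36 + 0.2806·84.22 ≈ 78.7794...
→ 78.78.

78.78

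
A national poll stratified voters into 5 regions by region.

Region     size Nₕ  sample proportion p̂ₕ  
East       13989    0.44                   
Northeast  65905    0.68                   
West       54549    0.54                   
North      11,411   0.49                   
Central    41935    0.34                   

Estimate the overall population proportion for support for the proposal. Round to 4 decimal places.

0.5340

Wₕ = Nₕ/N with N = 187789: 0.0745, 0.3510, 0.2905, 0.0608, 0.2233.
p̂_st = 0.0745·0.44 + 0.3510·0.68 + 0.2905·0.54 + 0.0608·0.49 + 0.2233·0.34 ≈ 0.533984... → 0.5340.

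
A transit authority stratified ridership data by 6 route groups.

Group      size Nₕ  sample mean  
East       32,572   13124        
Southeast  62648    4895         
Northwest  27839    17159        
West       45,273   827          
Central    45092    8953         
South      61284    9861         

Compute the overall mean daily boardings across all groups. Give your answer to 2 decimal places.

8217.08

x̄_st = (Σ Nₕx̄ₕ) / (Σ Nₕ) = (32572·13124 + 62648·4895 + 27839·17159 + 45273·827 + 45092·8953 + 61284·9861) / 274708
= 2257297260 / 274708 = 8217.0787... → 8217.08.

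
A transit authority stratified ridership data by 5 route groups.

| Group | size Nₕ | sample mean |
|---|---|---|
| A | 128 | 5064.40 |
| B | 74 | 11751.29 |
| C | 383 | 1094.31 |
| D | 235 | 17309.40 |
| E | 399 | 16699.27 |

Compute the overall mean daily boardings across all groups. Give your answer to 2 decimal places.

10391.86

x̄_st = (Σ Nₕx̄ₕ) / (Σ Nₕ) = (128·5064.40 + 74·11751.29 + 383·1094.31 + 235·17309.40 + 399·16699.27) / 1219
= 12667677.12 / 1219 = 10391.8598... → 10391.86.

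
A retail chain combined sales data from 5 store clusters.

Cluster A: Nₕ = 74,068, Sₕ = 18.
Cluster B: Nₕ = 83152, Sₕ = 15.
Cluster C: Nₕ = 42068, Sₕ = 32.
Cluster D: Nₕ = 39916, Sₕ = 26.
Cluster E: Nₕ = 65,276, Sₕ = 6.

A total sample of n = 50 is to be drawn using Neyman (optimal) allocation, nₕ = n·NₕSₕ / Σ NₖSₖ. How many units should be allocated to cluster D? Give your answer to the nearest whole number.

10

A: NₕSₕ = 74068·18 = 1333224
B: NₕSₕ = 83152·15 = 1247280
C: NₕSₕ = 42068·32 = 1346176
D: NₕSₕ = 39916·26 = 1037816
E: NₕSₕ = 65276·6 = 391656
Σ NₕSₕ = 5356152.
n_D = 50·1037816/5356152 = 9.688... → 10.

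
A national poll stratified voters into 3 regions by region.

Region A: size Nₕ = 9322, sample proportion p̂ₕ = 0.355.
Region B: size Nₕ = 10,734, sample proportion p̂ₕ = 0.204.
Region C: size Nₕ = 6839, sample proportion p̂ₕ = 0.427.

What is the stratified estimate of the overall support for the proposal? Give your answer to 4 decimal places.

0.3130

N = 9322 + 10734 + 6839 = 26895.
Overall proportion = Σ (Nₕ/N)·p̂ₕ.
Σ Nₕp̂ₕ = 3309.31 + 2189.736 + 2920.253 = 8419.299.
8419.299 / 26895 = 0.313043... → 0.3130.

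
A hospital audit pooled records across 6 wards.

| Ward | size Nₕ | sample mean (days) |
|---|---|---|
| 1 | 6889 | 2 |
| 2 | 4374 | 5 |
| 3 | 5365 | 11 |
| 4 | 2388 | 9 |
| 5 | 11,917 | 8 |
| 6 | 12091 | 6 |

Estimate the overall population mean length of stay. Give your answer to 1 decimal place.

6.6

N = 43024; weights Wₕ = Nₕ/N = (0.1601, 0.1017, 0.1247, 0.0555, 0.2770, 0.2810).
x̄_st = Σ Wₕ·x̄ₕ = 0.1601·2 + 0.1017·5 + 0.1247·11 + 0.0555·9 + 0.2770·8 + 0.2810·6 ≈ 6.602...
→ 6.6.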